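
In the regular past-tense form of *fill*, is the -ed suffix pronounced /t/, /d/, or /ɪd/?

/d/

The stem *fill* ends in a voiced sound other than /d/.
The -ed suffix is realized as /ɪd/ after /t, d/; as /t/ after other voiceless consonants; and as /d/ after other voiced sounds.
So -ed on *fill* is pronounced /d/.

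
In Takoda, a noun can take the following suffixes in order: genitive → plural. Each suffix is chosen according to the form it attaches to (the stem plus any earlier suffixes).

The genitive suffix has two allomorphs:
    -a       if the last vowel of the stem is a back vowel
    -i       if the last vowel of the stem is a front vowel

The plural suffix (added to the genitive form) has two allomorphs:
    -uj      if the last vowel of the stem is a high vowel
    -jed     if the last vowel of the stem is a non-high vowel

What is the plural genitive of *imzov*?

imzovajed

The last vowel of *imzov* is /o/, which is a back vowel, so the genitive suffix is -a, giving *imzova*.
The genitive form *imzova*: last vowel = /a/, a non-high vowel → -jed → *imzovajed*.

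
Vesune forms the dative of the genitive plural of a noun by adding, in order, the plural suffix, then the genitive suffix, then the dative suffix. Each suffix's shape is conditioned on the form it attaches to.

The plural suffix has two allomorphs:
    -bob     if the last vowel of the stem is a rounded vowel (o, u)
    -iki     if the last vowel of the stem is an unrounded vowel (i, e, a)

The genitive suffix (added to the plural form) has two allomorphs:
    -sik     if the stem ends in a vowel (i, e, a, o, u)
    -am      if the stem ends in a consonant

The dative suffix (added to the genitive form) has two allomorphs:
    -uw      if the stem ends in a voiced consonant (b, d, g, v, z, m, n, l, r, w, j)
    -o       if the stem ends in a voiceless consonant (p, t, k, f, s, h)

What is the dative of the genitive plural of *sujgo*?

sujgobobamuw

*sujgo* — last vowel /o/ (a rounded vowel) → -bob → *sujgobob*.
The plural form *sujgobob*: final sound = /b/, a consonant → -am → *sujgobobam*.
The final consonant of the genitive form *sujgobobam* is /m/, which is voiced, so the dative suffix is -uw, giving *sujgobobamuw*.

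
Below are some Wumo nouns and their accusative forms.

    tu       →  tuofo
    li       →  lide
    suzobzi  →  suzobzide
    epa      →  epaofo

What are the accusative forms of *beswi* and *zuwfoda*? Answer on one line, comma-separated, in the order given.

beswide, zuwfodaofo

Looking at the last vowel of each stem: -de when the last vowel of the stem is a front vowel (*li*, *suzobzi*); -ofo when the last vowel of the stem is a back vowel (*tu*, *epa*).
*beswi*: last vowel = /i/, a front vowel → -de → *beswide*.
*zuwfoda* — last vowel /a/ (a back vowel) → -ofo → *zuwfodaofo*.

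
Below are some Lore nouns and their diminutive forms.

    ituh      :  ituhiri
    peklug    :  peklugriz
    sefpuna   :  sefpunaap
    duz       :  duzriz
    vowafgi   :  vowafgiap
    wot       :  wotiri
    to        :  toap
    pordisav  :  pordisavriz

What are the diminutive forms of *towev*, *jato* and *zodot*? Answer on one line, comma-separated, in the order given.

towevriz, jatoap, zodotiri

The alternation tracks the final sound of the stem — -iri when the stem ends in a voiceless consonant (*ituh*, *wot*); -riz when the stem ends in a voiced consonant (*peklug*, *duz*, *pordisav*); -ap when the stem ends in a vowel (*sefpuna*, *vowafgi*, *to*).
*towev* — final sound /v/ (a voiced consonant) → -riz → *towevriz*.
The final sound of *jato* is /o/, which is a vowel, so the suffix is -ap, giving *jatoap*.
*zodot* — final sound /t/ (a voiceless consonant) → -iri → *zodotiri*.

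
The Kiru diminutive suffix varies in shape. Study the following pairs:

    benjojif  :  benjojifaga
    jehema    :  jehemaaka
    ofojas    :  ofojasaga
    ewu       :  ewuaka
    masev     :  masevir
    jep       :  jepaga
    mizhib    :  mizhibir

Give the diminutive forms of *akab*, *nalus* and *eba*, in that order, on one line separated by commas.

The suffix is conditioned by the final sound: -aga when the stem ends in a voiceless consonant (*benjojif*, *ofojas*, *jep*); -ir when the stem ends in a voiced consonant (*masev*, *mizhib*); -aka when the stem ends in a vowel (*jehema*, *ewu*).
The final sound of *akab* is /b/, which is a voiced consonant, so the suffix is -ir, giving *akabir*.
*nalus* — final sound /s/ (a voiceless consonant) → -aga → *nalusaga*.
*eba* — final sound /a/ (a vowel) → -aka → *ebaaka*.

akabir, nalusaga, ebaaka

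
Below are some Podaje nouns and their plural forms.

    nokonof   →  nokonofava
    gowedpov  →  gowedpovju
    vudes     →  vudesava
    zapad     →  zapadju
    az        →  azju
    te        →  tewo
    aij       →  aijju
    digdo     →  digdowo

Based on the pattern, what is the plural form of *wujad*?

wujadju

The pattern is voicing of the final sound: -ava when the stem ends in a voiceless consonant (*nokonof*, *vudes*); -ju when the stem ends in a voiced consonant (*gowedpov*, *zapad*, *az*, *aij*); -wo when the stem ends in a vowel (*te*, *digdo*).
Since the final sound of *wujad* is /d/ (a voiced consonant), it takes -ju, giving *wujadju*.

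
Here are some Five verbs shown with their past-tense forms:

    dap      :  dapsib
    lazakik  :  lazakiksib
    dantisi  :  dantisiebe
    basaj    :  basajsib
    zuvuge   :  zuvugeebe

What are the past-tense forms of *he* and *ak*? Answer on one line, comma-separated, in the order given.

The pattern is consonant vs. vowel: -sib when the stem ends in a consonant (*dap*, *lazakik*, *basaj*); -ebe when the stem ends in a vowel (*dantisi*, *zuvuge*).
*he*: final sound = /e/, a vowel → -ebe → *heebe*.
*ak*: final sound = /k/, a consonant → -sib → *aksib*.

heebe, aksib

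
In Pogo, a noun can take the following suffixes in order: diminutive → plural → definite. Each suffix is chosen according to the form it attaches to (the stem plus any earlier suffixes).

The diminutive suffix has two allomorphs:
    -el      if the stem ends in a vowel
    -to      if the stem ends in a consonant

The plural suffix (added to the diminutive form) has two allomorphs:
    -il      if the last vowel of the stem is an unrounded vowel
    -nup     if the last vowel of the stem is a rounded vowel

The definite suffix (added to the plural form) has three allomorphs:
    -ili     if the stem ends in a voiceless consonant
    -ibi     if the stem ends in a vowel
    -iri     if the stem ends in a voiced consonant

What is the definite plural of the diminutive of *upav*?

upavtonupili

Since the final sound of *upav* is /v/ (a consonant), it takes -to, giving *upavto*.
The last vowel of the diminutive form *upavto* is /o/, which is a rounded vowel, so the plural suffix is -nup, giving *upavtonup*.
Since the final sound of the plural form *upavtonup* is /p/ (a voiceless consonant), it takes -ili, giving *upavtonupili*.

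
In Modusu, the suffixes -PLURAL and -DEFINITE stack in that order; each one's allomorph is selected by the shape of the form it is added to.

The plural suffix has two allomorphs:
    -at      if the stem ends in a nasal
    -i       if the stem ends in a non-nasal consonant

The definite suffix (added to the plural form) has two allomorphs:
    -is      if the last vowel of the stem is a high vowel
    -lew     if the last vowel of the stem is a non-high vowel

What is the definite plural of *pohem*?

*pohem* — final consonant /m/ (a nasal) → -at → *pohemat*.
Since the last vowel of the plural form *pohemat* is /a/ (a non-high vowel), it takes -lew, giving *pohematlew*.

pohematlew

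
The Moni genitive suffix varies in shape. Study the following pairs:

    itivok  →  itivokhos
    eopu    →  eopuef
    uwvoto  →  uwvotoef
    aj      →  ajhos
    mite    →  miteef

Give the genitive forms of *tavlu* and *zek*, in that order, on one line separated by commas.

tavluef, zekhos

The pattern is consonant vs. vowel: -hos when the stem ends in a consonant (*itivok*, *aj*); -ef when the stem ends in a vowel (*eopu*, *uwvoto*, *mite*).
The final sound of *tavlu* is /u/, which is a vowel, so the suffix is -ef, giving *tavluef*.
*zek* — final sound /k/ (a consonant) → -hos → *zekhos*.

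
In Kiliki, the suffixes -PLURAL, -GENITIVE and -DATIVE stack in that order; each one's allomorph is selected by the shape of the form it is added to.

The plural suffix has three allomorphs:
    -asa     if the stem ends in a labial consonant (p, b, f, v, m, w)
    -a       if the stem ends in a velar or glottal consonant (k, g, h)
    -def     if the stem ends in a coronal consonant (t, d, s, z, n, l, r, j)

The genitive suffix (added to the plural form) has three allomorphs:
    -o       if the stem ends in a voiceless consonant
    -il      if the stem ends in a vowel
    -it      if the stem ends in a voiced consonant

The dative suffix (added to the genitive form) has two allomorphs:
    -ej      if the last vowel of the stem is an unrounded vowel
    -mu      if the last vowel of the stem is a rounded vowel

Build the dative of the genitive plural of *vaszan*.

The final consonant of *vaszan* is /n/, which is coronal, so the plural suffix is -def, giving *vaszandef*.
The plural form *vaszandef* — final sound /f/ (a voiceless consonant) → -o → *vaszandefo*.
The genitive form *vaszandefo*: last vowel = /o/, a rounded vowel → -mu → *vaszandefomu*.

vaszandefomu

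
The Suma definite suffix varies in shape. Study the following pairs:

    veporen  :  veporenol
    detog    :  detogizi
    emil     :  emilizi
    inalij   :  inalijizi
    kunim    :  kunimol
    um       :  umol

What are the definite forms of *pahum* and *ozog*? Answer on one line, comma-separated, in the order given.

pahumol, ozogizi

The pattern is nasality of the final consonant: -ol when the stem ends in a nasal (*veporen*, *kunim*, *um*); -izi when the stem ends in a non-nasal consonant (*detog*, *emil*, *inalij*).
*pahum*: final consonant = /m/, a nasal → -ol → *pahumol*.
*ozog*: final consonant = /g/, non-nasal → -izi → *ozogizi*.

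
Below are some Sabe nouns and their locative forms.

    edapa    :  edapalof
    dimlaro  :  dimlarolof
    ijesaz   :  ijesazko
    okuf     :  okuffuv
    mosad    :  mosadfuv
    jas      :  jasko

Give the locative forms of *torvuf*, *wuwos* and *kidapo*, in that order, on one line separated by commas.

torvuffuv, wuwosko, kidapolof

The pattern is sibilance of the final sound: -ko when the stem ends in a sibilant (*ijesaz*, *jas*); -fuv when the stem ends in a non-sibilant consonant (*okuf*, *mosad*); -lof when the stem ends in a vowel (*edapa*, *dimlaro*).
*torvuf*: final sound = /f/, a non-sibilant consonant → -fuv → *torvuffuv*.
*wuwos*: final sound = /s/, a sibilant → -ko → *wuwosko*.
Since the final sound of *kidapo* is /o/ (a vowel), it takes -lof, giving *kidapolof*.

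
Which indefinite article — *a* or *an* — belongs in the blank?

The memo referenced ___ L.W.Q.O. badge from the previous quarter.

an

The indefinite article is chosen by the initial *sound* of the following word, not its spelling.
The initialism *L.W.Q.O.* is read letter by letter; the first letter, L, is pronounced /ɛl/, which begins with a vowel sound.
So the article is *an*: The memo referenced an L.W.Q.O. badge from the previous quarter.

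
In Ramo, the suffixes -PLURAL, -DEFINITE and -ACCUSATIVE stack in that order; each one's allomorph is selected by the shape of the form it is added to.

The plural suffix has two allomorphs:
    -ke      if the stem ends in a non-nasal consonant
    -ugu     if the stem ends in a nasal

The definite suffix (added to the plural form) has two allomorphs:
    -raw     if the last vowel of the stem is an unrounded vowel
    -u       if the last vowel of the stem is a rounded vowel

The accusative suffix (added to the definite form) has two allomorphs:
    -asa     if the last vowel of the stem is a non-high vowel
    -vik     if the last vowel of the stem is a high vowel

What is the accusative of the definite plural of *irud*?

*irud* — final consonant /d/ (non-nasal) → -ke → *irudke*.
The plural form *irudke* — last vowel /e/ (an unrounded vowel) → -raw → *irudkeraw*.
The last vowel of the definite form *irudkeraw* is /a/, which is a non-high vowel, so the accusative suffix is -asa, giving *irudkerawasa*.

irudkerawasa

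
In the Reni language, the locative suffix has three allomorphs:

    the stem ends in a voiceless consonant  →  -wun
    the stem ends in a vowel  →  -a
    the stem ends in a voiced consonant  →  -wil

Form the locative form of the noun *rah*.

*rah*: final sound = /h/, a voiceless consonant → -wun → *rahwun*.

rahwun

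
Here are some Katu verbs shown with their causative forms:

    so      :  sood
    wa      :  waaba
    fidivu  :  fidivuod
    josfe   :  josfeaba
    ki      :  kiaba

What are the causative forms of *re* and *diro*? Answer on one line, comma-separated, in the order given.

reaba, dirood

The suffix is conditioned by the last vowel: -od when the last vowel of the stem is a rounded vowel (*so*, *fidivu*); -aba when the last vowel of the stem is an unrounded vowel (*wa*, *josfe*, *ki*).
The last vowel of *re* is /e/, which is an unrounded vowel, so the suffix is -aba, giving *reaba*.
The last vowel of *diro* is /o/, which is a rounded vowel, so the suffix is -od, giving *dirood*.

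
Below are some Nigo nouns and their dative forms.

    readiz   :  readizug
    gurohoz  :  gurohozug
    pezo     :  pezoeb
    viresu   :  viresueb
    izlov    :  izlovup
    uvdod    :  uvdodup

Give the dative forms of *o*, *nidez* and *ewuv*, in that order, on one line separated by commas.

oeb, nidezug, ewuvup

The pattern is sibilance of the final sound: -ug when the stem ends in a sibilant (*readiz*, *gurohoz*); -up when the stem ends in a non-sibilant consonant (*izlov*, *uvdod*); -eb when the stem ends in a vowel (*pezo*, *viresu*).
*o*: final sound = /o/, a vowel → -eb → *oeb*.
The final sound of *nidez* is /z/, which is a sibilant, so the suffix is -ug, giving *nidezug*.
*ewuv*: final sound = /v/, a non-sibilant consonant → -up → *ewuvup*.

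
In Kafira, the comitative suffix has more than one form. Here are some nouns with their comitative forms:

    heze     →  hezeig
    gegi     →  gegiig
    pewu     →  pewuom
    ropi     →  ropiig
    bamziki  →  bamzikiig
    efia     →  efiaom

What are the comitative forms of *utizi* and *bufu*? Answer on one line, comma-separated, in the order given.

utiziig, bufuom

The alternation tracks the last vowel of the stem — -ig when the last vowel of the stem is a front vowel (*heze*, *gegi*, *ropi*, *bamziki*); -om when the last vowel of the stem is a back vowel (*pewu*, *efia*).
*utizi*: last vowel = /i/, a front vowel → -ig → *utiziig*.
*bufu* — last vowel /u/ (a back vowel) → -om → *bufuom*.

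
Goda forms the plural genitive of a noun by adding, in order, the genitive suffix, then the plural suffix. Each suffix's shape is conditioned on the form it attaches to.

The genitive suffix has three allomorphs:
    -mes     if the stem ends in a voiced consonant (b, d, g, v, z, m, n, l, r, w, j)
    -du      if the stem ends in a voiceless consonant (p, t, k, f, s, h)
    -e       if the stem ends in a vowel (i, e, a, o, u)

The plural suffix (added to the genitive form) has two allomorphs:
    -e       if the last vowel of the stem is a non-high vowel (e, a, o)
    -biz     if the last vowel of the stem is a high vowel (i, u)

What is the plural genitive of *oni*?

oniee

*oni*: final sound = /i/, a vowel → -e → *onie*.
The last vowel of the genitive form *onie* is /e/, which is a non-high vowel, so the plural suffix is -e, giving *oniee*.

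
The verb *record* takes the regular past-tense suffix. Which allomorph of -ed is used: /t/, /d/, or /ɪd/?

/ɪd/

The stem *record* ends in /t/ or /d/.
The -ed suffix is realized as /ɪd/ after /t, d/; as /t/ after other voiceless consonants; and as /d/ after other voiced sounds.
So -ed on *record* is pronounced /ɪd/.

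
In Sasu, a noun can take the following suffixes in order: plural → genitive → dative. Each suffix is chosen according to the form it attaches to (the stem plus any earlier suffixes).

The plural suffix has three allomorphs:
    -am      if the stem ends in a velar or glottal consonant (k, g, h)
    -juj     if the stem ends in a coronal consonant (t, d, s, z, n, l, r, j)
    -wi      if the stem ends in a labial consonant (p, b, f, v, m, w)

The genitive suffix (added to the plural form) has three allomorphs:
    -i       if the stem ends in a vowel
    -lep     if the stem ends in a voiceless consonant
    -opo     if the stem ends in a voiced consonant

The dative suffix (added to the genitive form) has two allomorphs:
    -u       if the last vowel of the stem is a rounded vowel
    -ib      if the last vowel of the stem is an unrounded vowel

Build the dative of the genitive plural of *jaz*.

jazjujopou

Since the final consonant of *jaz* is /z/ (coronal), it takes -juj, giving *jazjuj*.
Since the final sound of the plural form *jazjuj* is /j/ (a voiced consonant), it takes -opo, giving *jazjujopo*.
The genitive form *jazjujopo*: last vowel = /o/, a rounded vowel → -u → *jazjujopou*.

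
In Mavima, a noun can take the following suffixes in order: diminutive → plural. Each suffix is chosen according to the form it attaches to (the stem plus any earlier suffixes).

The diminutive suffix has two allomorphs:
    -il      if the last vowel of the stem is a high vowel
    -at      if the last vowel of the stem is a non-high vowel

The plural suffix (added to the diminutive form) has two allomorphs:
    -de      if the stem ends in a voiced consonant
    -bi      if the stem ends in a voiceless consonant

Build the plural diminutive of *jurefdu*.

jurefduilde

*jurefdu*: last vowel = /u/, a high vowel → -il → *jurefduil*.
The final consonant of the diminutive form *jurefduil* is /l/, which is voiced, so the plural suffix is -de, giving *jurefduilde*.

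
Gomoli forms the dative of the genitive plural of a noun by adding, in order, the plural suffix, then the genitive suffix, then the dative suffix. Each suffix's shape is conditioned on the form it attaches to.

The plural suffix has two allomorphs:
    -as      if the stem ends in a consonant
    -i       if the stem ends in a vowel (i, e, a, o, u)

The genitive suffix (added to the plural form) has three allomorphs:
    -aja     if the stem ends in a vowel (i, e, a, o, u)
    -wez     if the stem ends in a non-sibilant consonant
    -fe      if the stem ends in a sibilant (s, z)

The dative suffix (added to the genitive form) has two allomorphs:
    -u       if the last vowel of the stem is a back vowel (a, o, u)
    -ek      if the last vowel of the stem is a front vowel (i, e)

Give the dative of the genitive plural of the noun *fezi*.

feziiajau

*fezi* — final sound /i/ (a vowel) → -i → *fezii*.
Since the final sound of the plural form *fezii* is /i/ (a vowel), it takes -aja, giving *feziiaja*.
The last vowel of the genitive form *feziiaja* is /a/, which is a back vowel, so the dative suffix is -u, giving *feziiajau*.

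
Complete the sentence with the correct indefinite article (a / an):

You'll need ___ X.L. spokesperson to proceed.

an

The indefinite article is chosen by the initial *sound* of the following word, not its spelling.
The initialism *X.L.* is read letter by letter; the first letter, X, is pronounced /ɛks/, which begins with a vowel sound.
So the article is *an*: You'll need an X.L. spokesperson to proceed.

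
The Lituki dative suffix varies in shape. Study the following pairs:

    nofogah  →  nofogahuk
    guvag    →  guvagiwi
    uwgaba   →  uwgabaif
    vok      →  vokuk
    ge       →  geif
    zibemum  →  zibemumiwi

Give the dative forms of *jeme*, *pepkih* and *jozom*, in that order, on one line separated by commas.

jemeif, pepkihuk, jozomiwi

The suffix is conditioned by the final sound: -uk when the stem ends in a voiceless consonant (*nofogah*, *vok*); -iwi when the stem ends in a voiced consonant (*guvag*, *zibemum*); -if when the stem ends in a vowel (*uwgaba*, *ge*).
The final sound of *jeme* is /e/, which is a vowel, so the suffix is -if, giving *jemeif*.
*pepkih*: final sound = /h/, a voiceless consonant → -uk → *pepkihuk*.
The final sound of *jozom* is /m/, which is a voiced consonant, so the suffix is -iwi, giving *jozomiwi*.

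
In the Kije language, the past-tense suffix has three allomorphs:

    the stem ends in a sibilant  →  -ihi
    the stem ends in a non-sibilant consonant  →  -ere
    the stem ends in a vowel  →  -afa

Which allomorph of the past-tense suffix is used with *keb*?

The final sound of *keb* is /b/, which is a non-sibilant consonant, so the suffix is -ere.

-ere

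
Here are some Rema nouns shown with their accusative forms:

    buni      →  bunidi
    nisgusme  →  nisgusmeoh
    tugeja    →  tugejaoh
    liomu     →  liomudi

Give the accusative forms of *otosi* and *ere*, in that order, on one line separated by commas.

The pattern is height harmony: -di when the last vowel of the stem is a high vowel (*buni*, *liomu*); -oh when the last vowel of the stem is a non-high vowel (*nisgusme*, *tugeja*).
*otosi* — last vowel /i/ (a high vowel) → -di → *otosidi*.
The last vowel of *ere* is /e/, which is a non-high vowel, so the suffix is -oh, giving *ereoh*.

otosidi, ereoh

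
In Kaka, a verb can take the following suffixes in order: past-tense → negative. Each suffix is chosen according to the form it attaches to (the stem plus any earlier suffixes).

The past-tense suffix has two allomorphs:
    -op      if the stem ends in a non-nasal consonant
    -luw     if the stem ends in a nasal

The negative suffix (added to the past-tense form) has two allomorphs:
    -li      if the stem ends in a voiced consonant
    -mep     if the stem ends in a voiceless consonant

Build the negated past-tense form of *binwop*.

binwopopmep

*binwop* — final consonant /p/ (non-nasal) → -op → *binwopop*.
The final consonant of the past-tense form *binwopop* is /p/, which is voiceless, so the negative suffix is -mep, giving *binwopopmep*.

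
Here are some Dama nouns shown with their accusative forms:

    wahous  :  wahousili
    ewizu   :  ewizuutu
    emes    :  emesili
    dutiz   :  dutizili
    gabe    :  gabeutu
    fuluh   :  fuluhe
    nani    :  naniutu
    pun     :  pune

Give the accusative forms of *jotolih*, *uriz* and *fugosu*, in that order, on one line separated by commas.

jotolihe, urizili, fugosuutu

The alternation tracks the final sound of the stem — -ili when the stem ends in a sibilant (*wahous*, *emes*, *dutiz*); -e when the stem ends in a non-sibilant consonant (*fuluh*, *pun*); -utu when the stem ends in a vowel (*ewizu*, *gabe*, *nani*).
Since the final sound of *jotolih* is /h/ (a non-sibilant consonant), it takes -e, giving *jotolihe*.
*uriz* — final sound /z/ (a sibilant) → -ili → *urizili*.
The final sound of *fugosu* is /u/, which is a vowel, so the suffix is -utu, giving *fugosuutu*.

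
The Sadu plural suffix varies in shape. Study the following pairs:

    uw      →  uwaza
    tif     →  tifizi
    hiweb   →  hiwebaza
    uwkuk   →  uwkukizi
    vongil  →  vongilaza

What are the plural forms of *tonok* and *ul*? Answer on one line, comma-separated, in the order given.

The alternation tracks the final consonant of the stem — -izi when the stem ends in a voiceless consonant (*tif*, *uwkuk*); -aza when the stem ends in a voiced consonant (*uw*, *hiweb*, *vongil*).
*tonok* — final consonant /k/ (voiceless) → -izi → *tonokizi*.
Since the final consonant of *ul* is /l/ (voiced), it takes -aza, giving *ulaza*.

tonokizi, ulaza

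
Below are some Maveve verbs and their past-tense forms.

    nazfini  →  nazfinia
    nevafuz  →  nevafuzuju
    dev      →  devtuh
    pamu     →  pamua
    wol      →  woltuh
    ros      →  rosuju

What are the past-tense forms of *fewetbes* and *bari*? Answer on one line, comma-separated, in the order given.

The alternation tracks the final sound of the stem — -uju when the stem ends in a sibilant (*nevafuz*, *ros*); -tuh when the stem ends in a non-sibilant consonant (*dev*, *wol*); -a when the stem ends in a vowel (*nazfini*, *pamu*).
*fewetbes*: final sound = /s/, a sibilant → -uju → *fewetbesuju*.
The final sound of *bari* is /i/, which is a vowel, so the suffix is -a, giving *baria*.

fewetbesuju, baria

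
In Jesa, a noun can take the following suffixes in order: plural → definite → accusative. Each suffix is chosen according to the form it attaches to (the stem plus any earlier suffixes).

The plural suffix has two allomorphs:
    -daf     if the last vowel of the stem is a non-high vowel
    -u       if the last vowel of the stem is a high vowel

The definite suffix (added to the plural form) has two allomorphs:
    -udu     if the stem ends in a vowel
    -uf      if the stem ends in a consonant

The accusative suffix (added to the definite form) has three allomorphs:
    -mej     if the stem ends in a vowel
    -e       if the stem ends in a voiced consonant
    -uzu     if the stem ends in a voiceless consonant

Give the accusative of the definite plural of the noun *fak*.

fakdafufuzu

*fak* — last vowel /a/ (a non-high vowel) → -daf → *fakdaf*.
The plural form *fakdaf*: final sound = /f/, a consonant → -uf → *fakdafuf*.
The final sound of the definite form *fakdafuf* is /f/, which is a voiceless consonant, so the accusative suffix is -uzu, giving *fakdafufuzu*.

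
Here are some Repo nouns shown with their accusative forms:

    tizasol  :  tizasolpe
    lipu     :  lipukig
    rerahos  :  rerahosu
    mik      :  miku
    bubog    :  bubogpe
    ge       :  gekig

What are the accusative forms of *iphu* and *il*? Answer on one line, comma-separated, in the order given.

iphukig, ilpe

Looking at the final sound of each stem: -u when the stem ends in a voiceless consonant (*rerahos*, *mik*); -pe when the stem ends in a voiced consonant (*tizasol*, *bubog*); -kig when the stem ends in a vowel (*lipu*, *ge*).
*iphu* — final sound /u/ (a vowel) → -kig → *iphukig*.
The final sound of *il* is /l/, which is a voiced consonant, so the suffix is -pe, giving *ilpe*.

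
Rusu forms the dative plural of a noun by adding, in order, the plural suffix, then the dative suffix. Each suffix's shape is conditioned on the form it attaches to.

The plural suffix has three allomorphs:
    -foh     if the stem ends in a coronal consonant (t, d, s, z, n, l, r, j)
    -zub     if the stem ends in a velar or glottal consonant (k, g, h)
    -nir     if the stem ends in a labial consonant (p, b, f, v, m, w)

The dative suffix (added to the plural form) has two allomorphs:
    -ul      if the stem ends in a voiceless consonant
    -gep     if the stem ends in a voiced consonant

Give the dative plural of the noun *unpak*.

*unpak* — final consonant /k/ (velar/glottal) → -zub → *unpakzub*.
Since the final consonant of the plural form *unpakzub* is /b/ (voiced), it takes -gep, giving *unpakzubgep*.

unpakzubgep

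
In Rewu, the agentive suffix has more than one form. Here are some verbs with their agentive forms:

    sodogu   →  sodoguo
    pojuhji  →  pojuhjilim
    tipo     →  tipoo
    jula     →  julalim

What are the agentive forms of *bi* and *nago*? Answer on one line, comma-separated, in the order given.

bilim, nagoo

The pattern is rounding harmony: -o when the last vowel of the stem is a rounded vowel (*sodogu*, *tipo*); -lim when the last vowel of the stem is an unrounded vowel (*pojuhji*, *jula*).
*bi* — last vowel /i/ (an unrounded vowel) → -lim → *bilim*.
Since the last vowel of *nago* is /o/ (a rounded vowel), it takes -o, giving *nagoo*.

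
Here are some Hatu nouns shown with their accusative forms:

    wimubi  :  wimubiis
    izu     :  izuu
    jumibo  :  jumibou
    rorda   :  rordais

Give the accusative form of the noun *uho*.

uhou

The alternation tracks the last vowel of the stem — -u when the last vowel of the stem is a rounded vowel (*izu*, *jumibo*); -is when the last vowel of the stem is an unrounded vowel (*wimubi*, *rorda*).
*uho*: last vowel = /o/, a rounded vowel → -u → *uhou*.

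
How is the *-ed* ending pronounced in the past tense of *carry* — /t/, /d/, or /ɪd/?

/d/

The stem *carry* ends in a voiced sound other than /d/.
The -ed suffix is realized as /ɪd/ after /t, d/; as /t/ after other voiceless consonants; and as /d/ after other voiced sounds.
So -ed on *carry* is pronounced /d/.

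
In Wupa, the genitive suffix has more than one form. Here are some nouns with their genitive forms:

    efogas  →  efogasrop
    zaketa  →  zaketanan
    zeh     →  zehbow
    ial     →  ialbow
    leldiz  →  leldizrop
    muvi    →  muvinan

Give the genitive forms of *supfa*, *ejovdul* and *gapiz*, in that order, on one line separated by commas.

The suffix is conditioned by the final sound: -rop when the stem ends in a sibilant (*efogas*, *leldiz*); -bow when the stem ends in a non-sibilant consonant (*zeh*, *ial*); -nan when the stem ends in a vowel (*zaketa*, *muvi*).
*supfa* — final sound /a/ (a vowel) → -nan → *supfanan*.
*ejovdul* — final sound /l/ (a non-sibilant consonant) → -bow → *ejovdulbow*.
*gapiz* — final sound /z/ (a sibilant) → -rop → *gapizrop*.

supfanan, ejovdulbow, gapizrop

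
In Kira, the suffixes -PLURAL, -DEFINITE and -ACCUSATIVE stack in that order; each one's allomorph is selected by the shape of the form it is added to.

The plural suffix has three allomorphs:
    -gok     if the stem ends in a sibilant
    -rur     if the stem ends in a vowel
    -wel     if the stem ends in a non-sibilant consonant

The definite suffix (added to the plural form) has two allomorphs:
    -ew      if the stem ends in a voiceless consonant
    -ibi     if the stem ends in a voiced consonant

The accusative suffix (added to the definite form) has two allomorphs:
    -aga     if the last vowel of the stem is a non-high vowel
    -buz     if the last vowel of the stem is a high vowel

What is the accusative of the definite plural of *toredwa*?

toredwaruribibuz

The final sound of *toredwa* is /a/, which is a vowel, so the plural suffix is -rur, giving *toredwarur*.
The plural form *toredwarur*: final consonant = /r/, voiced → -ibi → *toredwaruribi*.
Since the last vowel of the definite form *toredwaruribi* is /i/ (a high vowel), it takes -buz, giving *toredwaruribibuz*.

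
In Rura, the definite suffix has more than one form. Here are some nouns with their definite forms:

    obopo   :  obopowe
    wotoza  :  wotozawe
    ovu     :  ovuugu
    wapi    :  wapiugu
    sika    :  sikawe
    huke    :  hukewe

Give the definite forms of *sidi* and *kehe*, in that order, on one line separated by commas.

Looking at the last vowel of each stem: -ugu when the last vowel of the stem is a high vowel (*ovu*, *wapi*); -we when the last vowel of the stem is a non-high vowel (*obopo*, *wotoza*, *sika*, *huke*).
Since the last vowel of *sidi* is /i/ (a high vowel), it takes -ugu, giving *sidiugu*.
Since the last vowel of *kehe* is /e/ (a non-high vowel), it takes -we, giving *kehewe*.

sidiugu, kehewe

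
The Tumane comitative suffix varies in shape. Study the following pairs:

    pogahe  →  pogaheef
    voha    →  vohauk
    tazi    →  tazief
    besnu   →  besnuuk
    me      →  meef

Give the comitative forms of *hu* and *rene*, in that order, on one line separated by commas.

The suffix is conditioned by the last vowel: -ef when the last vowel of the stem is a front vowel (*pogahe*, *tazi*, *me*); -uk when the last vowel of the stem is a back vowel (*voha*, *besnu*).
Since the last vowel of *hu* is /u/ (a back vowel), it takes -uk, giving *huuk*.
The last vowel of *rene* is /e/, which is a front vowel, so the suffix is -ef, giving *reneef*.

huuk, reneef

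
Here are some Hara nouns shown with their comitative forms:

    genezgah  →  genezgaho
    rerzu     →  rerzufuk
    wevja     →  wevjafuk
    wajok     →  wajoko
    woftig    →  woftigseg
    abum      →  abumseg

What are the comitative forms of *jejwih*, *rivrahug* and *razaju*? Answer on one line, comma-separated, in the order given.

Looking at the final sound of each stem: -o when the stem ends in a voiceless consonant (*genezgah*, *wajok*); -seg when the stem ends in a voiced consonant (*woftig*, *abum*); -fuk when the stem ends in a vowel (*rerzu*, *wevja*).
Since the final sound of *jejwih* is /h/ (a voiceless consonant), it takes -o, giving *jejwiho*.
*rivrahug*: final sound = /g/, a voiced consonant → -seg → *rivrahugseg*.
The final sound of *razaju* is /u/, which is a vowel, so the suffix is -fuk, giving *razajufuk*.

jejwiho, rivrahugseg, razajufuk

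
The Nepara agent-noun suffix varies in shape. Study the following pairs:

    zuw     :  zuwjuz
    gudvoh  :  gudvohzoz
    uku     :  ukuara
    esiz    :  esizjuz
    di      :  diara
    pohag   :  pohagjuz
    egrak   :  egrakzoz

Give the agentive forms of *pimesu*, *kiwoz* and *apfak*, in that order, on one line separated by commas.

pimesuara, kiwozjuz, apfakzoz

The alternation tracks the final sound of the stem — -zoz when the stem ends in a voiceless consonant (*gudvoh*, *egrak*); -juz when the stem ends in a voiced consonant (*zuw*, *esiz*, *pohag*); -ara when the stem ends in a vowel (*uku*, *di*).
*pimesu*: final sound = /u/, a vowel → -ara → *pimesuara*.
*kiwoz*: final sound = /z/, a voiced consonant → -juz → *kiwozjuz*.
Since the final sound of *apfak* is /k/ (a voiceless consonant), it takes -zoz, giving *apfakzoz*.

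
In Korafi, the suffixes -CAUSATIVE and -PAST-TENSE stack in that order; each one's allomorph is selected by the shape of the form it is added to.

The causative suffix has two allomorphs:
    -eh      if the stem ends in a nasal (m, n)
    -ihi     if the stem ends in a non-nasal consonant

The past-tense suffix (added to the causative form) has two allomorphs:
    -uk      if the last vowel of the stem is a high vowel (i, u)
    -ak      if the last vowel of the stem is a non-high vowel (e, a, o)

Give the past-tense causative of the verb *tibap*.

tibapihiuk

*tibap* — final consonant /p/ (non-nasal) → -ihi → *tibapihi*.
Since the last vowel of the causative form *tibapihi* is /i/ (a high vowel), it takes -uk, giving *tibapihiuk*.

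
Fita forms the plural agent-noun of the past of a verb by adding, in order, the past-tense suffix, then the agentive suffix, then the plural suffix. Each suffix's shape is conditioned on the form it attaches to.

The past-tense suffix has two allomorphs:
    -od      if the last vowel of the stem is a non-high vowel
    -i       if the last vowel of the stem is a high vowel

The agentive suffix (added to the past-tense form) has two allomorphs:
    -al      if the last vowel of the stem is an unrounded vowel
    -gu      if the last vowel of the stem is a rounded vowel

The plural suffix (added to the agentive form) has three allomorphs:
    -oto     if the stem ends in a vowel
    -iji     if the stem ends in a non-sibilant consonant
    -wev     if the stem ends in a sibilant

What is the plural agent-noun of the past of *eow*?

eowodguoto

*eow* — last vowel /o/ (a non-high vowel) → -od → *eowod*.
The past-tense form *eowod* — last vowel /o/ (a rounded vowel) → -gu → *eowodgu*.
The final sound of the agentive form *eowodgu* is /u/, which is a vowel, so the plural suffix is -oto, giving *eowodguoto*.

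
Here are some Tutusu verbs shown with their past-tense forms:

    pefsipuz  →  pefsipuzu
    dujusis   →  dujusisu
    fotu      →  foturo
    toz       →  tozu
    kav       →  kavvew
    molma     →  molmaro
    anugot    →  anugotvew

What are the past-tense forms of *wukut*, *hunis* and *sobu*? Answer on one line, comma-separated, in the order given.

The suffix is conditioned by the final sound: -u when the stem ends in a sibilant (*pefsipuz*, *dujusis*, *toz*); -vew when the stem ends in a non-sibilant consonant (*kav*, *anugot*); -ro when the stem ends in a vowel (*fotu*, *molma*).
*wukut*: final sound = /t/, a non-sibilant consonant → -vew → *wukutvew*.
*hunis* — final sound /s/ (a sibilant) → -u → *hunisu*.
*sobu*: final sound = /u/, a vowel → -ro → *soburo*.

wukutvew, hunisu, soburo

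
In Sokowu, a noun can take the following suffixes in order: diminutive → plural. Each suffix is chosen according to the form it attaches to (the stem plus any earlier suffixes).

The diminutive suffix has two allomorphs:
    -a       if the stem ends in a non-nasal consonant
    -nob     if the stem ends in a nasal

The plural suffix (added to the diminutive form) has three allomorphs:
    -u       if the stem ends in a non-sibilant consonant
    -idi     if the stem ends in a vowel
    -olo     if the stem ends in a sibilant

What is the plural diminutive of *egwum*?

Since the final consonant of *egwum* is /m/ (a nasal), it takes -nob, giving *egwumnob*.
The diminutive form *egwumnob* — final sound /b/ (a non-sibilant consonant) → -u → *egwumnobu*.

egwumnobu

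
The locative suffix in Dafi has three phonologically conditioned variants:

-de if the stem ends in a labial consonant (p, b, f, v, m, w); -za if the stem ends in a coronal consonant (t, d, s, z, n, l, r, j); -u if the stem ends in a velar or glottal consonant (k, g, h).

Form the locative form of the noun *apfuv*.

apfuvde

*apfuv*: final consonant = /v/, labial → -de → *apfuvde*.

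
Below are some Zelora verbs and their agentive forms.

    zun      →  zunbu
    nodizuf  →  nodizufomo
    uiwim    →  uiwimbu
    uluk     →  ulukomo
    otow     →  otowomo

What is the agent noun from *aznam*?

The suffix is conditioned by the final consonant: -bu when the stem ends in a nasal (*zun*, *uiwim*); -omo when the stem ends in a non-nasal consonant (*nodizuf*, *uluk*, *otow*).
*aznam* — final consonant /m/ (a nasal) → -bu → *aznambu*.

aznambu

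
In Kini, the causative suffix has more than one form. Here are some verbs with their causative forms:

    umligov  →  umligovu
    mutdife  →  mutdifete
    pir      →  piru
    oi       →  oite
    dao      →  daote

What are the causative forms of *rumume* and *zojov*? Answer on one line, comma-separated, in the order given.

The suffix is conditioned by the final sound: -u when the stem ends in a consonant (*umligov*, *pir*); -te when the stem ends in a vowel (*mutdife*, *oi*, *dao*).
*rumume*: final sound = /e/, a vowel → -te → *rumumete*.
Since the final sound of *zojov* is /v/ (a consonant), it takes -u, giving *zojovu*.

rumumete, zojovu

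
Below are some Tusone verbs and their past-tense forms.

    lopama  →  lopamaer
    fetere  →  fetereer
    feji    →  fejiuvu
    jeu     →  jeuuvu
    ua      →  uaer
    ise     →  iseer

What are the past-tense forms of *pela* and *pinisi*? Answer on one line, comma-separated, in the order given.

pelaer, pinisiuvu

The pattern is height harmony: -uvu when the last vowel of the stem is a high vowel (*feji*, *jeu*); -er when the last vowel of the stem is a non-high vowel (*lopama*, *fetere*, *ua*, *ise*).
*pela* — last vowel /a/ (a non-high vowel) → -er → *pelaer*.
Since the last vowel of *pinisi* is /i/ (a high vowel), it takes -uvu, giving *pinisiuvu*.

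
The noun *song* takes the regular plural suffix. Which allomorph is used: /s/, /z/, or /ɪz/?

/z/

The stem *song* ends in a voiced non-sibilant sound.
The plural suffix surfaces as /ɪz/ after sibilants, /s/ after other voiceless consonants, and /z/ after other voiced sounds.
So the plural -s on *song* is pronounced /z/.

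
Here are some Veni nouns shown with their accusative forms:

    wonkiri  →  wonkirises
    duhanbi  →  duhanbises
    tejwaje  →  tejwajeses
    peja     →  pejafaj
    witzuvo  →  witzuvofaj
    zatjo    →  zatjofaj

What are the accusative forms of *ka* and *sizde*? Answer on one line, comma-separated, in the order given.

kafaj, sizdeses

Looking at the last vowel of each stem: -ses when the last vowel of the stem is a front vowel (*wonkiri*, *duhanbi*, *tejwaje*); -faj when the last vowel of the stem is a back vowel (*peja*, *witzuvo*, *zatjo*).
*ka* — last vowel /a/ (a back vowel) → -faj → *kafaj*.
Since the last vowel of *sizde* is /e/ (a front vowel), it takes -ses, giving *sizdeses*.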